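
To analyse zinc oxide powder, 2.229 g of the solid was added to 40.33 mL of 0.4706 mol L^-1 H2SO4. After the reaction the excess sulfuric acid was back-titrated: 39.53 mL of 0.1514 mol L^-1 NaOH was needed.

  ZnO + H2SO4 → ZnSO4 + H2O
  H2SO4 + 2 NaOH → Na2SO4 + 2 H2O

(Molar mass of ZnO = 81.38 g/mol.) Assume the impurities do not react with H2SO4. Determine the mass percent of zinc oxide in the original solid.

58.37 %

n(H2SO4) added = 0.04033 × 0.4706 = 0.01898 mol
n(NaOH) used in back-titration = 0.03953 × 0.1514 = 5.985 × 10^-3 mol
From the 1:2 ratio, n(H2SO4) left over = 1/2 × 5.985 × 10^-3 = 2.992 × 10^-3 mol
n(H2SO4) consumed by analyte = 0.01898 − 2.992 × 10^-3 = 0.01599 mol
n(ZnO) = 0.01599 mol (1:1 ratio)
mass of ZnO = 0.01599 × 81.38 = 1.301 g
% ZnO = 1.301 / 2.229 × 100 = 58.37 %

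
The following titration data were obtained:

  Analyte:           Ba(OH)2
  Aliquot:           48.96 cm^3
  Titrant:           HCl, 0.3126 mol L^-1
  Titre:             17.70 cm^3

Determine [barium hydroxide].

0.05651 mol/L

Ba(OH)2 + 2 HCl → BaCl2 + 2 H2O
n(HCl) = 0.01770 L × 0.3126 mol/L = 5.533 × 10^-3 mol
From the 1:2 mole ratio, n(Ba(OH)2) = 1/2 × 5.533 × 10^-3 = 2.767 × 10^-3 mol
[Ba(OH)2] = 2.767 × 10^-3 mol / 0.04896 L = 0.05651 mol/L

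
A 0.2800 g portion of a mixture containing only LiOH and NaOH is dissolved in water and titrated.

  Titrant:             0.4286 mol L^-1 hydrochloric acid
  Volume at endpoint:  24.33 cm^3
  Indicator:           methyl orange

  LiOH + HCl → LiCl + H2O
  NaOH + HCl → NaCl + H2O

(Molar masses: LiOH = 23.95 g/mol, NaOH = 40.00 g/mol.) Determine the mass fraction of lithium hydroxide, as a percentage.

73.07 %

n(HCl) = 0.02433 × 0.4286 = 0.01043 mol
Let x = n(LiOH), y = n(NaOH).
Titrant: 1x + 1y = 0.01043;  mass: 23.95x + 40.00y = 0.2800
Solving, x = 8.543 × 10^-3 mol, y = 1.885 × 10^-3 mol
mass of LiOH = 8.543 × 10^-3 × 23.95 = 0.2046 g
% LiOH = 0.2046 / 0.2800 × 100 = 73.07 %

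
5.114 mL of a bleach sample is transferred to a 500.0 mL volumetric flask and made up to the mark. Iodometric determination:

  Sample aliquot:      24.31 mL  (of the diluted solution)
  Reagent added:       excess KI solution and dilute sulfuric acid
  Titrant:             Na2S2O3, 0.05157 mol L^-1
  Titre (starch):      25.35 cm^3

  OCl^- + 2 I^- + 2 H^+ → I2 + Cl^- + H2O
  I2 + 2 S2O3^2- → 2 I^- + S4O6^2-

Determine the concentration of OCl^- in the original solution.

2.629 mol/L

n(S2O3^2-) = 0.02535 × 0.05157 = 1.307 × 10^-3 mol
n(I2) = n(S2O3^2-)/2 = 6.536 × 10^-4 mol
n(OCl^-) in the aliquot = 6.536 × 10^-4 mol (1:1 ratio)
[OCl^-]_dilute = 6.536 × 10^-4 / 0.02431 = 0.02689 mol/L
[OCl^-]_original = 0.02689 × 500.0/5.114 = 2.629 mol/L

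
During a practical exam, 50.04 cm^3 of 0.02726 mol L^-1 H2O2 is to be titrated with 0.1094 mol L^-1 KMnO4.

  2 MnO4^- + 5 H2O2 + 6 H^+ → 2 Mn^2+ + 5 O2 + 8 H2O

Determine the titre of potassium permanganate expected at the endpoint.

n(H2O2) = 0.05004 L × 0.02726 mol/L = 1.364 × 10^-3 mol
From the 2:5 stoichiometry, n(KMnO4) = 2/5 × 1.364 × 10^-3 = 5.456 × 10^-4 mol
V(KMnO4) = 5.456 × 10^-4 mol / 0.1094 mol/L = 0.004988 L = 4.988 mL

4.988 mL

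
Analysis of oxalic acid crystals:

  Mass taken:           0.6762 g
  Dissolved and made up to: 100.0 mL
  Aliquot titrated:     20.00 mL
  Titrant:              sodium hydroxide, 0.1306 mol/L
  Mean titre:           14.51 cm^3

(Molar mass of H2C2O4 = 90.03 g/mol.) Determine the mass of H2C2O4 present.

0.4265 g

H2C2O4 + 2 NaOH → Na2C2O4 + 2 H2O
n(NaOH) per titration = 0.01451 × 0.1306 = 1.895 × 10^-3 mol
From the 1:2 ratio, n(H2C2O4) in each aliquot = 1/2 × 1.895 × 10^-3 = 9.475 × 10^-4 mol
n(H2C2O4) in the whole flask = 9.475 × 10^-4 × 100.0/20.00 = 4.738 × 10^-3 mol
mass of H2C2O4 = 4.738 × 10^-3 × 90.03 = 0.4265 g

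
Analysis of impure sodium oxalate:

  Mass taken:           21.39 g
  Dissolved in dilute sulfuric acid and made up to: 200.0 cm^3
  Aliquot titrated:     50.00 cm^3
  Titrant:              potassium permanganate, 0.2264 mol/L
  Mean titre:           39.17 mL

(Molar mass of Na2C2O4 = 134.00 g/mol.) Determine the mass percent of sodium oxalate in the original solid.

2 MnO4^- + 5 C2O4^2- + 16 H^+ → 2 Mn^2+ + 10 CO2 + 8 H2O
n(KMnO4) per titration = 0.03917 × 0.2264 = 8.868 × 10^-3 mol
From the 5:2 ratio, n(Na2C2O4) in each aliquot = 5/2 × 8.868 × 10^-3 = 0.02217 mol
n(Na2C2O4) in the whole flask = 0.02217 × 200.0/50.00 = 0.08868 mol
mass of Na2C2O4 = 0.08868 × 134.00 = 11.88 g
% Na2C2O4 = 11.88 / 21.39 × 100 = 55.56 %

55.56 %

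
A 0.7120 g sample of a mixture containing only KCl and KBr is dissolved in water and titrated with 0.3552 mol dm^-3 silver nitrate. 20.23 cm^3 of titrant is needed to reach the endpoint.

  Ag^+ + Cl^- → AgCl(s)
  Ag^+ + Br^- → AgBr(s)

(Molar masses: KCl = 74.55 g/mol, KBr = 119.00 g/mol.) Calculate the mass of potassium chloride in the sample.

n(AgNO3) = 0.02023 × 0.3552 = 7.186 × 10^-3 mol
Let x = n(KCl), y = n(KBr).
Titrant: 1x + 1y = 7.186 × 10^-3;  mass: 74.55x + 119.00y = 0.7120
Solving, x = 3.219 × 10^-3 mol, y = 3.966 × 10^-3 mol
mass of KCl = 3.219 × 10^-3 × 74.55 = 0.2400 g

0.2400 g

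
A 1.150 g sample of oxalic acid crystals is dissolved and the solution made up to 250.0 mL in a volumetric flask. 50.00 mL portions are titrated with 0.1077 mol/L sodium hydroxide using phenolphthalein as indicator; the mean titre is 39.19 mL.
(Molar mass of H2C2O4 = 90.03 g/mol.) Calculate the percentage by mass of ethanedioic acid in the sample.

H2C2O4 + 2 NaOH → Na2C2O4 + 2 H2O
n(NaOH) per titration = 0.03919 × 0.1077 = 4.221 × 10^-3 mol
From the 1:2 ratio, n(H2C2O4) in each aliquot = 1/2 × 4.221 × 10^-3 = 2.110 × 10^-3 mol
n(H2C2O4) in the whole flask = 2.110 × 10^-3 × 250.0/50.00 = 0.01055 mol
mass of H2C2O4 = 0.01055 × 90.03 = 0.9500 g
% H2C2O4 = 0.9500 / 1.150 × 100 = 82.61 %

82.61 %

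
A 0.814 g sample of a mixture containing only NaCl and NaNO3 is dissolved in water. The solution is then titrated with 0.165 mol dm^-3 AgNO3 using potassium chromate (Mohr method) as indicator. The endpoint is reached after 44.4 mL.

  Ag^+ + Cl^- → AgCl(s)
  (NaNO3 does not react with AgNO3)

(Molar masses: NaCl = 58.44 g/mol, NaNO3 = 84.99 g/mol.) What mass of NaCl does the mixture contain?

0.428 g

n(AgNO3) = 0.0444 × 0.165 = 7.33 × 10^-3 mol
Let x = n(NaCl), y = n(NaNO3).
Titrant: 1x = 7.33 × 10^-3;  mass: 58.44x + 84.99y = 0.814
Solving, x = 7.33 × 10^-3 mol, y = 4.54 × 10^-3 mol
mass of NaCl = 7.33 × 10^-3 × 58.44 = 0.428 g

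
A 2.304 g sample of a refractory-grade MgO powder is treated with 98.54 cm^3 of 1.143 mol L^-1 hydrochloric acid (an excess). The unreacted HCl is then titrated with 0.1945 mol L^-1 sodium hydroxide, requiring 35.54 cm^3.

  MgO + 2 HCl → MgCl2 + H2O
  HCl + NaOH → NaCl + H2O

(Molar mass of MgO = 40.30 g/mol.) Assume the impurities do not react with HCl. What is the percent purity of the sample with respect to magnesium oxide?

n(HCl) added = 0.09854 × 1.143 = 0.1126 mol
n(NaOH) used in back-titration = 0.03554 × 0.1945 = 6.913 × 10^-3 mol
n(HCl) left over = 6.913 × 10^-3 mol (1:1 ratio)
n(HCl) consumed by analyte = 0.1126 − 6.913 × 10^-3 = 0.1057 mol
From the 1:2 ratio, n(MgO) = 1/2 × 0.1057 = 0.05286 mol
mass of MgO = 0.05286 × 40.30 = 2.130 g
% MgO = 2.130 / 2.304 × 100 = 92.46 %

92.46 %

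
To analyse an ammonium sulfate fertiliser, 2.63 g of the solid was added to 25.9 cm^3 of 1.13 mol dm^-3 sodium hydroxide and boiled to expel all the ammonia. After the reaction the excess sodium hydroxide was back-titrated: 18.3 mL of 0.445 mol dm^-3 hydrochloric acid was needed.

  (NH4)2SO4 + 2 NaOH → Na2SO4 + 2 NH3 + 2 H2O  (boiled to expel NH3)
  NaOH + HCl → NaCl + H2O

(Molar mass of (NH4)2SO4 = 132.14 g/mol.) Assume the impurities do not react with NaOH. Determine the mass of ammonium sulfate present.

n(NaOH) added = 0.0259 × 1.13 = 0.0293 mol
n(HCl) used in back-titration = 0.0183 × 0.445 = 8.14 × 10^-3 mol
n(NaOH) left over = 8.14 × 10^-3 mol (1:1 ratio)
n(NaOH) consumed by analyte = 0.0293 − 8.14 × 10^-3 = 0.0211 mol
From the 1:2 ratio, n((NH4)2SO4) = 1/2 × 0.0211 = 0.0106 mol
mass of (NH4)2SO4 = 0.0106 × 132.14 = 1.40 g

1.40 g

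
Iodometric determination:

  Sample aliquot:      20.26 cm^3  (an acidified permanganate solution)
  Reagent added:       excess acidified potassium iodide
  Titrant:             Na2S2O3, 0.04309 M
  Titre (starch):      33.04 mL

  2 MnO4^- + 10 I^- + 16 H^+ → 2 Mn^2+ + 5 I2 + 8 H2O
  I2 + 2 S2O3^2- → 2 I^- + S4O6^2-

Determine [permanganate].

0.01405 M

n(S2O3^2-) = 0.03304 × 0.04309 = 1.424 × 10^-3 mol
n(I2) = n(S2O3^2-)/2 = 7.118 × 10^-4 mol
From the 2:5 ratio, n(MnO4^-) in the aliquot = 2/5 × 7.118 × 10^-4 = 2.847 × 10^-4 mol
[MnO4^-] = 2.847 × 10^-4 / 0.02026 = 0.01405 mol/L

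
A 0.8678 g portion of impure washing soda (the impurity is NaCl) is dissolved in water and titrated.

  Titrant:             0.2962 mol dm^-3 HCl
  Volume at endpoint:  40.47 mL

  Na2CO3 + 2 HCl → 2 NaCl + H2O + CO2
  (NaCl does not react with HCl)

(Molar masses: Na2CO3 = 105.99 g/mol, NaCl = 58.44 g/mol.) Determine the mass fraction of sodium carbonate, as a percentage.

n(HCl) = 0.04047 × 0.2962 = 0.01199 mol
Let x = n(Na2CO3), y = n(NaCl).
Titrant: 2x = 0.01199;  mass: 105.99x + 58.44y = 0.8678
Solving, x = 5.994 × 10^-3 mol, y = 3.979 × 10^-3 mol
mass of Na2CO3 = 5.994 × 10^-3 × 105.99 = 0.6353 g
% Na2CO3 = 0.6353 / 0.8678 × 100 = 73.20 %

73.20 %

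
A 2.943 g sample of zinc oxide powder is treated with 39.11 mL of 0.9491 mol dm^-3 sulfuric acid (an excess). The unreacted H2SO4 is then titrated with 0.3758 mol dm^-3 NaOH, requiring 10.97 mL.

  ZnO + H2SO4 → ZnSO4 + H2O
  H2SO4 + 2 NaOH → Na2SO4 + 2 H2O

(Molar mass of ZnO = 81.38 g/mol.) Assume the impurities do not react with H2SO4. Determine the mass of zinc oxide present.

2.853 g

n(H2SO4) added = 0.03911 × 0.9491 = 0.03712 mol
n(NaOH) used in back-titration = 0.01097 × 0.3758 = 4.123 × 10^-3 mol
From the 1:2 ratio, n(H2SO4) left over = 1/2 × 4.123 × 10^-3 = 2.061 × 10^-3 mol
n(H2SO4) consumed by analyte = 0.03712 − 2.061 × 10^-3 = 0.03506 mol
n(ZnO) = 0.03506 mol (1:1 ratio)
mass of ZnO = 0.03506 × 81.38 = 2.853 g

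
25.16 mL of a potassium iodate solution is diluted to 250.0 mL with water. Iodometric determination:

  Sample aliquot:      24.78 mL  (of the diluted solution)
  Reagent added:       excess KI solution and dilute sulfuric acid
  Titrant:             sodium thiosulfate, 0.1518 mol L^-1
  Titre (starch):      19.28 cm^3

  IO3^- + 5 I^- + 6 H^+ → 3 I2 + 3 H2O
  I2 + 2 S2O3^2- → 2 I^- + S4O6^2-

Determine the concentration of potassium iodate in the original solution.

0.1956 mol/L

n(S2O3^2-) = 0.01928 × 0.1518 = 2.927 × 10^-3 mol
n(I2) = n(S2O3^2-)/2 = 1.463 × 10^-3 mol
From the 1:3 ratio, n(IO3^-) in the aliquot = 1/3 × 1.463 × 10^-3 = 4.878 × 10^-4 mol
[IO3^-]_dilute = 4.878 × 10^-4 / 0.02478 = 0.01968 mol/L
[IO3^-]_original = 0.01968 × 250.0/25.16 = 0.1956 mol/L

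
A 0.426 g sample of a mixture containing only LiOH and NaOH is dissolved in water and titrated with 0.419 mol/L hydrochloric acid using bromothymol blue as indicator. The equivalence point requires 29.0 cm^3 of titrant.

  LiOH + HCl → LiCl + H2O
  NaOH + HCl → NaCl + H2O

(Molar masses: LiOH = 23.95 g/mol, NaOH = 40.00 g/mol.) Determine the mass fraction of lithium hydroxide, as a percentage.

n(HCl) = 0.0290 × 0.419 = 0.0122 mol
Let x = n(LiOH), y = n(NaOH).
Titrant: 1x + 1y = 0.0122;  mass: 23.95x + 40.00y = 0.426
Solving, x = 3.74 × 10^-3 mol, y = 8.41 × 10^-3 mol
mass of LiOH = 3.74 × 10^-3 × 23.95 = 0.0896 g
% LiOH = 0.0896 / 0.426 × 100 = 21.0 %

21.0 %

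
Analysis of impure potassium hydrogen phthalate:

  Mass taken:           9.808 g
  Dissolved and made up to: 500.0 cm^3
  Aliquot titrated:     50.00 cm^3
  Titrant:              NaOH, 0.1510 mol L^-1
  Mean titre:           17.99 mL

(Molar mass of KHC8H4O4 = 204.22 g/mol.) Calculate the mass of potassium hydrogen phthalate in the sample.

5.548 g

KHC8H4O4 + NaOH → KNaC8H4O4 + H2O
n(NaOH) per titration = 0.01799 × 0.1510 = 2.716 × 10^-3 mol
n(KHC8H4O4) in each aliquot = 2.716 × 10^-3 mol (1:1 ratio)
n(KHC8H4O4) in the whole flask = 2.716 × 10^-3 × 500.0/50.00 = 0.02716 mol
mass of KHC8H4O4 = 0.02716 × 204.22 = 5.548 g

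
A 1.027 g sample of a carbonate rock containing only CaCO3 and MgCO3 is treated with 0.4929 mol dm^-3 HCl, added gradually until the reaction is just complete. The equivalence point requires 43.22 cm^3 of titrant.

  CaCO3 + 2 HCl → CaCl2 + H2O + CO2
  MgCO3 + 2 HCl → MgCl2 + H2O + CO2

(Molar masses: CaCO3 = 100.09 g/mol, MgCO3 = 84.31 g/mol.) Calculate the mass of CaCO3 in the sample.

n(HCl) = 0.04322 × 0.4929 = 0.02130 mol
Let x = n(CaCO3), y = n(MgCO3).
Titrant: 2x + 2y = 0.02130;  mass: 100.09x + 84.31y = 1.027
Solving, x = 8.173 × 10^-3 mol, y = 2.479 × 10^-3 mol
mass of CaCO3 = 8.173 × 10^-3 × 100.09 = 0.8180 g

0.8180 g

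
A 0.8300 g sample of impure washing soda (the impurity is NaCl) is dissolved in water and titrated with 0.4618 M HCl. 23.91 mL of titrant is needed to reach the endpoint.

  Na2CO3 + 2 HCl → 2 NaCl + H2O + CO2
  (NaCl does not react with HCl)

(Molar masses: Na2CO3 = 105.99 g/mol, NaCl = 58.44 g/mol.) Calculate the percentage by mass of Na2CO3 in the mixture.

n(HCl) = 0.02391 × 0.4618 = 0.01104 mol
Let x = n(Na2CO3), y = n(NaCl).
Titrant: 2x = 0.01104;  mass: 105.99x + 58.44y = 0.8300
Solving, x = 5.521 × 10^-3 mol, y = 4.190 × 10^-3 mol
mass of Na2CO3 = 5.521 × 10^-3 × 105.99 = 0.5852 g
% Na2CO3 = 0.5852 / 0.8300 × 100 = 70.50 %

70.50 %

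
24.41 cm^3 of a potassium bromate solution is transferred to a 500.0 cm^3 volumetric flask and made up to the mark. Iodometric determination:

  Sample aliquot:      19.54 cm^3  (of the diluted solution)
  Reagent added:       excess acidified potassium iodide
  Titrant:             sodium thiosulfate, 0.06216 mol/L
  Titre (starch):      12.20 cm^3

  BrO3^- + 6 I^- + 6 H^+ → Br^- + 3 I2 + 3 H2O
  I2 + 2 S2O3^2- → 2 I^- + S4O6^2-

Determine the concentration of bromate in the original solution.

0.1325 mol/L

n(S2O3^2-) = 0.01220 × 0.06216 = 7.584 × 10^-4 mol
n(I2) = n(S2O3^2-)/2 = 3.792 × 10^-4 mol
From the 1:3 ratio, n(BrO3^-) in the aliquot = 1/3 × 3.792 × 10^-4 = 1.264 × 10^-4 mol
[BrO3^-]_dilute = 1.264 × 10^-4 / 0.01954 = 0.006468 mol/L
[BrO3^-]_original = 0.006468 × 500.0/24.41 = 0.1325 mol/L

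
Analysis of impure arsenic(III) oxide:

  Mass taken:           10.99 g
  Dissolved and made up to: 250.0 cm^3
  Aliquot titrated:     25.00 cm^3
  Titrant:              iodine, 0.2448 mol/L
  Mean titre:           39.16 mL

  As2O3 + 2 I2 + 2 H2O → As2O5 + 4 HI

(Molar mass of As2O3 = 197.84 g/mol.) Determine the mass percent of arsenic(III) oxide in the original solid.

n(I2) per titration = 0.03916 × 0.2448 = 9.586 × 10^-3 mol
From the 1:2 ratio, n(As2O3) in each aliquot = 1/2 × 9.586 × 10^-3 = 4.793 × 10^-3 mol
n(As2O3) in the whole flask = 4.793 × 10^-3 × 250.0/25.00 = 0.04793 mol
mass of As2O3 = 0.04793 × 197.84 = 9.483 g
% As2O3 = 9.483 / 10.99 × 100 = 86.29 %

86.29 %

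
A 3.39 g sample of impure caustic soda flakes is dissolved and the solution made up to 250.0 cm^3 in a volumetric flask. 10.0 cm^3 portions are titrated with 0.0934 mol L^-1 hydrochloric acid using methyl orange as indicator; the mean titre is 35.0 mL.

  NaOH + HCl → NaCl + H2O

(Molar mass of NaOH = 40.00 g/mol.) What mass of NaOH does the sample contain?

n(HCl) per titration = 0.0350 × 0.0934 = 3.27 × 10^-3 mol
n(NaOH) in each aliquot = 3.27 × 10^-3 mol (1:1 ratio)
n(NaOH) in the whole flask = 3.27 × 10^-3 × 250.0/10.0 = 0.0817 mol
mass of NaOH = 0.0817 × 40.00 = 3.27 g

3.27 g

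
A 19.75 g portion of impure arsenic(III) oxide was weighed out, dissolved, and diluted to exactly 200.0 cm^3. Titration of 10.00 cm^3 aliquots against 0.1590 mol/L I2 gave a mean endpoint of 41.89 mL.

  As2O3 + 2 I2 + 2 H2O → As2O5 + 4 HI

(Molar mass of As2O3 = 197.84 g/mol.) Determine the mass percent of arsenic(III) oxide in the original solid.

66.72 %

n(I2) per titration = 0.04189 × 0.1590 = 6.661 × 10^-3 mol
From the 1:2 ratio, n(As2O3) in each aliquot = 1/2 × 6.661 × 10^-3 = 3.330 × 10^-3 mol
n(As2O3) in the whole flask = 3.330 × 10^-3 × 200.0/10.00 = 0.06661 mol
mass of As2O3 = 0.06661 × 197.84 = 13.18 g
% As2O3 = 13.18 / 19.75 × 100 = 66.72 %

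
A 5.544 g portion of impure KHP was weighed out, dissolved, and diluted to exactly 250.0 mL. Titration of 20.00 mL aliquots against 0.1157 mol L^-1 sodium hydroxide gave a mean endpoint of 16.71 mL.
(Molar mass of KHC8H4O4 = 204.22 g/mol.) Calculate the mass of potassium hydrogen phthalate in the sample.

KHC8H4O4 + NaOH → KNaC8H4O4 + H2O
n(NaOH) per titration = 0.01671 × 0.1157 = 1.933 × 10^-3 mol
n(KHC8H4O4) in each aliquot = 1.933 × 10^-3 mol (1:1 ratio)
n(KHC8H4O4) in the whole flask = 1.933 × 10^-3 × 250.0/20.00 = 0.02417 mol
mass of KHC8H4O4 = 0.02417 × 204.22 = 4.935 g

4.935 g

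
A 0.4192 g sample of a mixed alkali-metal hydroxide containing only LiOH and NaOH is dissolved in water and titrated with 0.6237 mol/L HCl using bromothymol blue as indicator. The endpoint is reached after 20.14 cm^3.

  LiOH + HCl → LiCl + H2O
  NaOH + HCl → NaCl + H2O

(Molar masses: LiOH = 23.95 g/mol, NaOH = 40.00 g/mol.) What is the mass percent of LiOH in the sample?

n(HCl) = 0.02014 × 0.6237 = 0.01256 mol
Let x = n(LiOH), y = n(NaOH).
Titrant: 1x + 1y = 0.01256;  mass: 23.95x + 40.00y = 0.4192
Solving, x = 5.187 × 10^-3 mol, y = 7.374 × 10^-3 mol
mass of LiOH = 5.187 × 10^-3 × 23.95 = 0.1242 g
% LiOH = 0.1242 / 0.4192 × 100 = 29.64 %

29.64 %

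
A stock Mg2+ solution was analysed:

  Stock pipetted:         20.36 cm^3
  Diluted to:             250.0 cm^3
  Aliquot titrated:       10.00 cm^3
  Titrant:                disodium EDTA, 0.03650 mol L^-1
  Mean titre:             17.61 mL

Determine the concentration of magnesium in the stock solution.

0.7892 mol/L

Mg^2+ + EDTA^4- → [Mg(EDTA)]^2-
n(EDTA) = 0.01761 × 0.03650 = 6.428 × 10^-4 mol
n(Mg2+) in the aliquot = 6.428 × 10^-4 mol (1:1 ratio)
[Mg2+]_dilute = 6.428 × 10^-4 / 0.01000 = 0.06428 mol/L
Dilution factor = 250.0 / 20.36 = 12.28
[Mg2+]_stock = 0.06428 × 12.28 = 0.7892 mol/L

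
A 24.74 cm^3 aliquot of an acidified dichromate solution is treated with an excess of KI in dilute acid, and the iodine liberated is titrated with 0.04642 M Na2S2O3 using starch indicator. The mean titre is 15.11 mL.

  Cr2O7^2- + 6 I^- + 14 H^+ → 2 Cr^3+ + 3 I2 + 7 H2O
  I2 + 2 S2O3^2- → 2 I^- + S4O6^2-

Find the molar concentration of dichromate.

n(S2O3^2-) = 0.01511 × 0.04642 = 7.014 × 10^-4 mol
n(I2) = n(S2O3^2-)/2 = 3.507 × 10^-4 mol
From the 1:3 ratio, n(Cr2O7^2-) in the aliquot = 1/3 × 3.507 × 10^-4 = 1.169 × 10^-4 mol
[Cr2O7^2-] = 1.169 × 10^-4 / 0.02474 = 0.004725 mol/L

0.004725 M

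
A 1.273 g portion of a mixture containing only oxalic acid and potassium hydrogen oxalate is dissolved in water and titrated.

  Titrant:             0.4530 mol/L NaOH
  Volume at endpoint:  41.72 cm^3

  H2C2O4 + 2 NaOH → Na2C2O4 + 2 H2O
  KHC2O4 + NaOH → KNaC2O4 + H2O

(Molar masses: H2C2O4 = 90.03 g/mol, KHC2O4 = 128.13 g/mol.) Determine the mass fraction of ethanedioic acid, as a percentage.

48.87 %

n(NaOH) = 0.04172 × 0.4530 = 0.01890 mol
Let x = n(H2C2O4), y = n(KHC2O4).
Titrant: 2x + 1y = 0.01890;  mass: 90.03x + 128.13y = 1.273
Solving, x = 6.909 × 10^-3 mol, y = 5.080 × 10^-3 mol
mass of H2C2O4 = 6.909 × 10^-3 × 90.03 = 0.6221 g
% H2C2O4 = 0.6221 / 1.273 × 100 = 48.87 %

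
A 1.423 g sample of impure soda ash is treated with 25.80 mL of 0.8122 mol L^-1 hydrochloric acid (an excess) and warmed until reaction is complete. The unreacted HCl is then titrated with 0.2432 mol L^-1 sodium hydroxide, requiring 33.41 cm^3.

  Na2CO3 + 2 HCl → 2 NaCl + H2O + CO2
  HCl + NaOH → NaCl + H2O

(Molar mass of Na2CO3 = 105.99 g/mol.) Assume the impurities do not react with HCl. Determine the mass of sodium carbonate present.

n(HCl) added = 0.02580 × 0.8122 = 0.02095 mol
n(NaOH) used in back-titration = 0.03341 × 0.2432 = 8.125 × 10^-3 mol
n(HCl) left over = 8.125 × 10^-3 mol (1:1 ratio)
n(HCl) consumed by analyte = 0.02095 − 8.125 × 10^-3 = 0.01283 mol
From the 1:2 ratio, n(Na2CO3) = 1/2 × 0.01283 = 6.415 × 10^-3 mol
mass of Na2CO3 = 6.415 × 10^-3 × 105.99 = 0.6799 g

0.6799 g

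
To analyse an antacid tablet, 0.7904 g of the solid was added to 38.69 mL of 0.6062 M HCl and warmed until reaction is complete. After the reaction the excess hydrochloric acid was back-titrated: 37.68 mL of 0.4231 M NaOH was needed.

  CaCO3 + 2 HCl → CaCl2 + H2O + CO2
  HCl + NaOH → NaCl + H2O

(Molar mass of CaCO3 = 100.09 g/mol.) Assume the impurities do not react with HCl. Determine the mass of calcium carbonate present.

n(HCl) added = 0.03869 × 0.6062 = 0.02345 mol
n(NaOH) used in back-titration = 0.03768 × 0.4231 = 0.01594 mol
n(HCl) left over = 0.01594 mol (1:1 ratio)
n(HCl) consumed by analyte = 0.02345 − 0.01594 = 7.511 × 10^-3 mol
From the 1:2 ratio, n(CaCO3) = 1/2 × 7.511 × 10^-3 = 3.756 × 10^-3 mol
mass of CaCO3 = 3.756 × 10^-3 × 100.09 = 0.3759 g

0.3759 g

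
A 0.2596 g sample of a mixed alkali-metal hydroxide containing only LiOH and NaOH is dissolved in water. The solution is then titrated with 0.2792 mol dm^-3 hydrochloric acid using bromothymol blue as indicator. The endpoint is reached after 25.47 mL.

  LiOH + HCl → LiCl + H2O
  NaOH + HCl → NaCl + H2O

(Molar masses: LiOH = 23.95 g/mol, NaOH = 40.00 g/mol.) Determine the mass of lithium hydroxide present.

n(HCl) = 0.02547 × 0.2792 = 7.111 × 10^-3 mol
Let x = n(LiOH), y = n(NaOH).
Titrant: 1x + 1y = 7.111 × 10^-3;  mass: 23.95x + 40.00y = 0.2596
Solving, x = 1.548 × 10^-3 mol, y = 5.563 × 10^-3 mol
mass of LiOH = 1.548 × 10^-3 × 23.95 = 0.03708 g

0.03708 g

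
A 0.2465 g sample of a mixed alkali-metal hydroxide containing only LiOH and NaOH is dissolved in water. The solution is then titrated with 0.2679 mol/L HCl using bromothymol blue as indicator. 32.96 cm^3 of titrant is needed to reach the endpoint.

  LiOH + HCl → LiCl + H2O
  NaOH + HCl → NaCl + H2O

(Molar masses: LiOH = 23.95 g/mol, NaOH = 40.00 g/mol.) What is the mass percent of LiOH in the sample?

64.59 %

n(HCl) = 0.03296 × 0.2679 = 8.830 × 10^-3 mol
Let x = n(LiOH), y = n(NaOH).
Titrant: 1x + 1y = 8.830 × 10^-3;  mass: 23.95x + 40.00y = 0.2465
Solving, x = 6.648 × 10^-3 mol, y = 2.182 × 10^-3 mol
mass of LiOH = 6.648 × 10^-3 × 23.95 = 0.1592 g
% LiOH = 0.1592 / 0.2465 × 100 = 64.59 %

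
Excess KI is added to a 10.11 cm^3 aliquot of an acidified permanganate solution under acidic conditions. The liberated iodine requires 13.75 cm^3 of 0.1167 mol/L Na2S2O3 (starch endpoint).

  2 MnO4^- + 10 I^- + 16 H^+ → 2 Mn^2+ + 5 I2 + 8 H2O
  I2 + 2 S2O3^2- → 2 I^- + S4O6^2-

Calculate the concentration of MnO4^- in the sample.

n(S2O3^2-) = 0.01375 × 0.1167 = 1.605 × 10^-3 mol
n(I2) = n(S2O3^2-)/2 = 8.023 × 10^-4 mol
From the 2:5 ratio, n(MnO4^-) in the aliquot = 2/5 × 8.023 × 10^-4 = 3.209 × 10^-4 mol
[MnO4^-] = 3.209 × 10^-4 / 0.01011 = 0.03174 mol/L

0.03174 mol/L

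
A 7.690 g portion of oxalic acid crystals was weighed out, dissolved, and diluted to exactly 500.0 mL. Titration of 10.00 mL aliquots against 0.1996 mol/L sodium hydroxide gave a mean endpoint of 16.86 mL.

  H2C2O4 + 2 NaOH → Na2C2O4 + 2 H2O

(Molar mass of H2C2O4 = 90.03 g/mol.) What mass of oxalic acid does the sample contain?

n(NaOH) per titration = 0.01686 × 0.1996 = 3.365 × 10^-3 mol
From the 1:2 ratio, n(H2C2O4) in each aliquot = 1/2 × 3.365 × 10^-3 = 1.683 × 10^-3 mol
n(H2C2O4) in the whole flask = 1.683 × 10^-3 × 500.0/10.00 = 0.08413 mol
mass of H2C2O4 = 0.08413 × 90.03 = 7.574 g

7.574 g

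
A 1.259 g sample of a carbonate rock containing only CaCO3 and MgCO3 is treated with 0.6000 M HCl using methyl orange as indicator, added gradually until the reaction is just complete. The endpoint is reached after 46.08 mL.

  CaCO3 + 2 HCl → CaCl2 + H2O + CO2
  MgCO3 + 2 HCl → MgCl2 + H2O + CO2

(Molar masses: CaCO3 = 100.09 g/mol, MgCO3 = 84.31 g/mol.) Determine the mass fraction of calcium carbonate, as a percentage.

47.10 %

n(HCl) = 0.04608 × 0.6000 = 0.02765 mol
Let x = n(CaCO3), y = n(MgCO3).
Titrant: 2x + 2y = 0.02765;  mass: 100.09x + 84.31y = 1.259
Solving, x = 5.925 × 10^-3 mol, y = 7.899 × 10^-3 mol
mass of CaCO3 = 5.925 × 10^-3 × 100.09 = 0.5930 g
% CaCO3 = 0.5930 / 1.259 × 100 = 47.10 %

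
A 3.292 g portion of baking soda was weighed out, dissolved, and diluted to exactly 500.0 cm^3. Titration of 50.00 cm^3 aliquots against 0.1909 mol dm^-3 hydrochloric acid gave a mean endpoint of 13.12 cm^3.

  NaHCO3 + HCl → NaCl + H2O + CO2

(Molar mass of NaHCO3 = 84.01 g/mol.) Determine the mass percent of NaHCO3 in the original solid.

n(HCl) per titration = 0.01312 × 0.1909 = 2.505 × 10^-3 mol
n(NaHCO3) in each aliquot = 2.505 × 10^-3 mol (1:1 ratio)
n(NaHCO3) in the whole flask = 2.505 × 10^-3 × 500.0/50.00 = 0.02505 mol
mass of NaHCO3 = 0.02505 × 84.01 = 2.104 g
% NaHCO3 = 2.104 / 3.292 × 100 = 63.92 %

63.92 %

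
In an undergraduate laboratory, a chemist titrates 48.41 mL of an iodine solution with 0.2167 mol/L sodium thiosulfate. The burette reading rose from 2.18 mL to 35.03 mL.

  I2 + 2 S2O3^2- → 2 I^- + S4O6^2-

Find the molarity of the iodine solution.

n(Na2S2O3) = 0.03285 L × 0.2167 mol/L = 7.119 × 10^-3 mol
From the 1:2 mole ratio, n(I2) = 1/2 × 7.119 × 10^-3 = 3.559 × 10^-3 mol
[I2] = 3.559 × 10^-3 mol / 0.04841 L = 0.07352 mol/L

0.07352 mol/L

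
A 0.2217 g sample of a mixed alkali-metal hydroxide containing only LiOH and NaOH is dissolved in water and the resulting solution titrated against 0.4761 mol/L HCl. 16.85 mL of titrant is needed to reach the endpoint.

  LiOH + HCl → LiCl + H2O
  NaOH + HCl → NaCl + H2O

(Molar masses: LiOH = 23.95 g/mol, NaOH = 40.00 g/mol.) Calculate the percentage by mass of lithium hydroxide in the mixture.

66.76 %

n(HCl) = 0.01685 × 0.4761 = 8.022 × 10^-3 mol
Let x = n(LiOH), y = n(NaOH).
Titrant: 1x + 1y = 8.022 × 10^-3;  mass: 23.95x + 40.00y = 0.2217
Solving, x = 6.180 × 10^-3 mol, y = 1.842 × 10^-3 mol
mass of LiOH = 6.180 × 10^-3 × 23.95 = 0.1480 g
% LiOH = 0.1480 / 0.2217 × 100 = 66.76 %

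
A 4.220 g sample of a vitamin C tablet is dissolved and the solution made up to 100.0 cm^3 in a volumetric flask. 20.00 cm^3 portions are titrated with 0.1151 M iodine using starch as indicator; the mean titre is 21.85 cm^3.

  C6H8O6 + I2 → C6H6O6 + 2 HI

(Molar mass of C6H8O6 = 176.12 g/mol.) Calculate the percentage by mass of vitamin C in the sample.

52.48 %

n(I2) per titration = 0.02185 × 0.1151 = 2.515 × 10^-3 mol
n(C6H8O6) in each aliquot = 2.515 × 10^-3 mol (1:1 ratio)
n(C6H8O6) in the whole flask = 2.515 × 10^-3 × 100.0/20.00 = 0.01257 mol
mass of C6H8O6 = 0.01257 × 176.12 = 2.215 g
% C6H8O6 = 2.215 / 4.220 × 100 = 52.48 %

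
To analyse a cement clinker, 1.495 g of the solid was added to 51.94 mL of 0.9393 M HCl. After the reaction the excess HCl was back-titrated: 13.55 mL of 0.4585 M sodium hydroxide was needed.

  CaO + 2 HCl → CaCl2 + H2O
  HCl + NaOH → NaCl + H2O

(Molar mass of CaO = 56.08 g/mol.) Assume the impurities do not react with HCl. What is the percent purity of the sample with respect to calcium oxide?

79.85 %

n(HCl) added = 0.05194 × 0.9393 = 0.04879 mol
n(NaOH) used in back-titration = 0.01355 × 0.4585 = 6.213 × 10^-3 mol
n(HCl) left over = 6.213 × 10^-3 mol (1:1 ratio)
n(HCl) consumed by analyte = 0.04879 − 6.213 × 10^-3 = 0.04257 mol
From the 1:2 ratio, n(CaO) = 1/2 × 0.04257 = 0.02129 mol
mass of CaO = 0.02129 × 56.08 = 1.194 g
% CaO = 1.194 / 1.495 × 100 = 79.85 %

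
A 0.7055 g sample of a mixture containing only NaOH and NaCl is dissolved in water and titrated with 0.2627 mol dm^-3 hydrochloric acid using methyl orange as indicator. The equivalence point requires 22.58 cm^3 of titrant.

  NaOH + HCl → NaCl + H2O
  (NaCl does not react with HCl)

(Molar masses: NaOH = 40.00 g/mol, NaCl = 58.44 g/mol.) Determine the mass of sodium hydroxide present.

0.2373 g

n(HCl) = 0.02258 × 0.2627 = 5.932 × 10^-3 mol
Let x = n(NaOH), y = n(NaCl).
Titrant: 1x = 5.932 × 10^-3;  mass: 40.00x + 58.44y = 0.7055
Solving, x = 5.932 × 10^-3 mol, y = 8.012 × 10^-3 mol
mass of NaOH = 5.932 × 10^-3 × 40.00 = 0.2373 g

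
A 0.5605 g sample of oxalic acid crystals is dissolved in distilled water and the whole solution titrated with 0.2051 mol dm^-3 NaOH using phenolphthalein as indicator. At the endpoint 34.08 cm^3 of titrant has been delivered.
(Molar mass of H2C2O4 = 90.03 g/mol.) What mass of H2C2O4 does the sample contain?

H2C2O4 + 2 NaOH → Na2C2O4 + 2 H2O
n(NaOH) = 0.03408 L × 0.2051 mol/L = 6.990 × 10^-3 mol
From the 1:2 ratio, n(H2C2O4) = 1/2 × 6.990 × 10^-3 = 3.495 × 10^-3 mol
mass of H2C2O4 = 3.495 × 10^-3 × 90.03 g/mol = 0.3146 g

0.3146 g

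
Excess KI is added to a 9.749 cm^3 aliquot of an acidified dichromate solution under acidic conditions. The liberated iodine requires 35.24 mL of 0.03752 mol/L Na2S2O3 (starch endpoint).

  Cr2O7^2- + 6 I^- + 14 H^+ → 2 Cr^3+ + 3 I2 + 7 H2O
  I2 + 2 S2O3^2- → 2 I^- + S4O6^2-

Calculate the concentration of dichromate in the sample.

n(S2O3^2-) = 0.03524 × 0.03752 = 1.322 × 10^-3 mol
n(I2) = n(S2O3^2-)/2 = 6.611 × 10^-4 mol
From the 1:3 ratio, n(Cr2O7^2-) in the aliquot = 1/3 × 6.611 × 10^-4 = 2.204 × 10^-4 mol
[Cr2O7^2-] = 2.204 × 10^-4 / 0.009749 = 0.02260 mol/L

0.02260 mol/L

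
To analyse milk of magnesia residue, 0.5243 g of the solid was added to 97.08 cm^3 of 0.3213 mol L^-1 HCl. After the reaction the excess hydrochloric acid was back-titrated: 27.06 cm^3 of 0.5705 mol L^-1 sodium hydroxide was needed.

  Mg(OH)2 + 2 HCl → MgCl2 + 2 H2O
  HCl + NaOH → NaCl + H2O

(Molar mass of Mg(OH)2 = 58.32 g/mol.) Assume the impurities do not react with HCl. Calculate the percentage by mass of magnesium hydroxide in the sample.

87.62 %

n(HCl) added = 0.09708 × 0.3213 = 0.03119 mol
n(NaOH) used in back-titration = 0.02706 × 0.5705 = 0.01544 mol
n(HCl) left over = 0.01544 mol (1:1 ratio)
n(HCl) consumed by analyte = 0.03119 − 0.01544 = 0.01575 mol
From the 1:2 ratio, n(Mg(OH)2) = 1/2 × 0.01575 = 7.877 × 10^-3 mol
mass of Mg(OH)2 = 7.877 × 10^-3 × 58.32 = 0.4594 g
% Mg(OH)2 = 0.4594 / 0.5243 × 100 = 87.62 %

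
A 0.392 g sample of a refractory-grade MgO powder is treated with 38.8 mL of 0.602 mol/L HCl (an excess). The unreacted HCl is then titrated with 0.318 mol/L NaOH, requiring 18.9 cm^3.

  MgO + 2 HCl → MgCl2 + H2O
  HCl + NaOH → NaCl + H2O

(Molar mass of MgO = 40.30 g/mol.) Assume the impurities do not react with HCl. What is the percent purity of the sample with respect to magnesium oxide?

n(HCl) added = 0.0388 × 0.602 = 0.0234 mol
n(NaOH) used in back-titration = 0.0189 × 0.318 = 6.01 × 10^-3 mol
n(HCl) left over = 6.01 × 10^-3 mol (1:1 ratio)
n(HCl) consumed by analyte = 0.0234 − 6.01 × 10^-3 = 0.0173 mol
From the 1:2 ratio, n(MgO) = 1/2 × 0.0173 = 8.67 × 10^-3 mol
mass of MgO = 8.67 × 10^-3 × 40.30 = 0.350 g
% MgO = 0.350 / 0.392 × 100 = 89.2 %

89.2 %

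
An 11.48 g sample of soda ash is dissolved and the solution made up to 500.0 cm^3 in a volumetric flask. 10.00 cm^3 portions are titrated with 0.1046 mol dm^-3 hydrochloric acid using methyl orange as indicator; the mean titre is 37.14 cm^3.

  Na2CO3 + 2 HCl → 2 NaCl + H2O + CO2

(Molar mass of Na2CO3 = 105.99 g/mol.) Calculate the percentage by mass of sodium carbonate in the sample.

n(HCl) per titration = 0.03714 × 0.1046 = 3.885 × 10^-3 mol
From the 1:2 ratio, n(Na2CO3) in each aliquot = 1/2 × 3.885 × 10^-3 = 1.942 × 10^-3 mol
n(Na2CO3) in the whole flask = 1.942 × 10^-3 × 500.0/10.00 = 0.09712 mol
mass of Na2CO3 = 0.09712 × 105.99 = 10.29 g
% Na2CO3 = 10.29 / 11.48 × 100 = 89.67 %

89.67 %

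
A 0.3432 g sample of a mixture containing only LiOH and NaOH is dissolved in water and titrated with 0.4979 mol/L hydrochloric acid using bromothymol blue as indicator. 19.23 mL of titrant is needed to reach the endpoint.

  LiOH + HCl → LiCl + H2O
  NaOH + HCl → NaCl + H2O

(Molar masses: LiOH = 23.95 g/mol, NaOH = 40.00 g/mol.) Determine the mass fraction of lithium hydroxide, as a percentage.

17.30 %

n(HCl) = 0.01923 × 0.4979 = 9.575 × 10^-3 mol
Let x = n(LiOH), y = n(NaOH).
Titrant: 1x + 1y = 9.575 × 10^-3;  mass: 23.95x + 40.00y = 0.3432
Solving, x = 2.479 × 10^-3 mol, y = 7.096 × 10^-3 mol
mass of LiOH = 2.479 × 10^-3 × 23.95 = 0.05937 g
% LiOH = 0.05937 / 0.3432 × 100 = 17.30 %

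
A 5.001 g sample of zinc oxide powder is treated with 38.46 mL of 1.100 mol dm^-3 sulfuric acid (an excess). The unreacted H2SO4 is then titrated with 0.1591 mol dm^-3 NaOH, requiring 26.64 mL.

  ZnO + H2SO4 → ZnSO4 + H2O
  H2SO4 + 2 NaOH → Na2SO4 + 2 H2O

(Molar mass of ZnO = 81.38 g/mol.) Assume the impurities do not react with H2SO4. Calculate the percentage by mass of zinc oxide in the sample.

n(H2SO4) added = 0.03846 × 1.100 = 0.04231 mol
n(NaOH) used in back-titration = 0.02664 × 0.1591 = 4.238 × 10^-3 mol
From the 1:2 ratio, n(H2SO4) left over = 1/2 × 4.238 × 10^-3 = 2.119 × 10^-3 mol
n(H2SO4) consumed by analyte = 0.04231 − 2.119 × 10^-3 = 0.04019 mol
n(ZnO) = 0.04019 mol (1:1 ratio)
mass of ZnO = 0.04019 × 81.38 = 3.270 g
% ZnO = 3.270 / 5.001 × 100 = 65.39 %

65.39 %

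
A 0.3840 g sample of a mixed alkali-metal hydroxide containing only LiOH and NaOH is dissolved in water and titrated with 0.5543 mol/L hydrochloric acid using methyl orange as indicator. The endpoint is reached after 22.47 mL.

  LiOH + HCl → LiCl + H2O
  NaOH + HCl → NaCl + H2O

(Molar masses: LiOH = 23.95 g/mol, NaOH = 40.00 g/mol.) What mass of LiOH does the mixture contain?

n(HCl) = 0.02247 × 0.5543 = 0.01246 mol
Let x = n(LiOH), y = n(NaOH).
Titrant: 1x + 1y = 0.01246;  mass: 23.95x + 40.00y = 0.3840
Solving, x = 7.116 × 10^-3 mol, y = 5.340 × 10^-3 mol
mass of LiOH = 7.116 × 10^-3 × 23.95 = 0.1704 g

0.1704 g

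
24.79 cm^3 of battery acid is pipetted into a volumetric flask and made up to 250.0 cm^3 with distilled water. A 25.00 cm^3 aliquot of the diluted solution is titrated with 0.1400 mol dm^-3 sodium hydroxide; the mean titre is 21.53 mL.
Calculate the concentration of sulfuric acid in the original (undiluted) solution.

H2SO4 + 2 NaOH → Na2SO4 + 2 H2O
n(NaOH) = 0.02153 × 0.1400 = 3.014 × 10^-3 mol
From the 1:2 ratio, n(H2SO4) in the aliquot = 1/2 × 3.014 × 10^-3 = 1.507 × 10^-3 mol
[H2SO4]_dilute = 1.507 × 10^-3 / 0.02500 = 0.06028 mol/L
Dilution factor = 250.0 / 24.79 = 10.08
[H2SO4]_stock = 0.06028 × 10.08 = 0.6079 mol/L

0.6079 mol/L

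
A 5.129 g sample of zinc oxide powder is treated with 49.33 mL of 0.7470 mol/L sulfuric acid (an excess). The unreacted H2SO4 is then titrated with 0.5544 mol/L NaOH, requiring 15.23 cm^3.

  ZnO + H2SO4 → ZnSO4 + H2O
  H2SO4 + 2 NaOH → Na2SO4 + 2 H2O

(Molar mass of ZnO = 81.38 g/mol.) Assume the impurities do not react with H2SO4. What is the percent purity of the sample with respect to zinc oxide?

51.77 %

n(H2SO4) added = 0.04933 × 0.7470 = 0.03685 mol
n(NaOH) used in back-titration = 0.01523 × 0.5544 = 8.444 × 10^-3 mol
From the 1:2 ratio, n(H2SO4) left over = 1/2 × 8.444 × 10^-3 = 4.222 × 10^-3 mol
n(H2SO4) consumed by analyte = 0.03685 − 4.222 × 10^-3 = 0.03263 mol
n(ZnO) = 0.03263 mol (1:1 ratio)
mass of ZnO = 0.03263 × 81.38 = 2.655 g
% ZnO = 2.655 / 5.129 × 100 = 51.77 %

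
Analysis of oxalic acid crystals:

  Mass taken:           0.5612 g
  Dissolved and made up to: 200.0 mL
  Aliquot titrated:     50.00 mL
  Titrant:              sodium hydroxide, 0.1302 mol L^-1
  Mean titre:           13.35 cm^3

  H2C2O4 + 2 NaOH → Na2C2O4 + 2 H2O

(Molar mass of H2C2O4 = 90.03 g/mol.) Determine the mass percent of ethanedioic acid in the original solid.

n(NaOH) per titration = 0.01335 × 0.1302 = 1.738 × 10^-3 mol
From the 1:2 ratio, n(H2C2O4) in each aliquot = 1/2 × 1.738 × 10^-3 = 8.691 × 10^-4 mol
n(H2C2O4) in the whole flask = 8.691 × 10^-4 × 200.0/50.00 = 3.476 × 10^-3 mol
mass of H2C2O4 = 3.476 × 10^-3 × 90.03 = 0.3130 g
% H2C2O4 = 0.3130 / 0.5612 × 100 = 55.77 %

55.77 %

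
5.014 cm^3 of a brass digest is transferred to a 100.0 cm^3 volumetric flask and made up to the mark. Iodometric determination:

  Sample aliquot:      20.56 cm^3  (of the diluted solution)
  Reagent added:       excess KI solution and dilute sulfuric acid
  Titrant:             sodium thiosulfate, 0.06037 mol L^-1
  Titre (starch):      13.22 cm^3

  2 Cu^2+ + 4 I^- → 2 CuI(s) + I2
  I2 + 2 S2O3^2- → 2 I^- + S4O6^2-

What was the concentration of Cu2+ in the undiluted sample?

0.7742 mol/L

n(S2O3^2-) = 0.01322 × 0.06037 = 7.981 × 10^-4 mol
n(I2) = n(S2O3^2-)/2 = 3.990 × 10^-4 mol
From the 2:1 ratio, n(Cu2+) in the aliquot = 2/1 × 3.990 × 10^-4 = 7.981 × 10^-4 mol
[Cu2+]_dilute = 7.981 × 10^-4 / 0.02056 = 0.03882 mol/L
[Cu2+]_original = 0.03882 × 100.0/5.014 = 0.7742 mol/L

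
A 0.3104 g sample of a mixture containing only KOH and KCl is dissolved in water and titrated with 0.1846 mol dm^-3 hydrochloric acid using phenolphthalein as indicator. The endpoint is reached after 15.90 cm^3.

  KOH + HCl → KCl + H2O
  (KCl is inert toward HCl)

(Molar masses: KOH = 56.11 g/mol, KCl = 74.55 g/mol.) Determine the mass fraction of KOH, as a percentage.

53.06 %

n(HCl) = 0.01590 × 0.1846 = 2.935 × 10^-3 mol
Let x = n(KOH), y = n(KCl).
Titrant: 1x = 2.935 × 10^-3;  mass: 56.11x + 74.55y = 0.3104
Solving, x = 2.935 × 10^-3 mol, y = 1.955 × 10^-3 mol
mass of KOH = 2.935 × 10^-3 × 56.11 = 0.1647 g
% KOH = 0.1647 / 0.3104 × 100 = 53.06 %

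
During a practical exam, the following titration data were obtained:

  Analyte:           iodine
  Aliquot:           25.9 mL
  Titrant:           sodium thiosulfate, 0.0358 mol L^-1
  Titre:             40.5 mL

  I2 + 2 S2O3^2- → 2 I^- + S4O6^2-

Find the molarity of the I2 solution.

n(Na2S2O3) = 0.0405 L × 0.0358 mol/L = 1.45 × 10^-3 mol
From the 1:2 mole ratio, n(I2) = 1/2 × 1.45 × 10^-3 = 7.25 × 10^-4 mol
[I2] = 7.25 × 10^-4 mol / 0.0259 L = 0.0280 mol/L

0.0280 mol/L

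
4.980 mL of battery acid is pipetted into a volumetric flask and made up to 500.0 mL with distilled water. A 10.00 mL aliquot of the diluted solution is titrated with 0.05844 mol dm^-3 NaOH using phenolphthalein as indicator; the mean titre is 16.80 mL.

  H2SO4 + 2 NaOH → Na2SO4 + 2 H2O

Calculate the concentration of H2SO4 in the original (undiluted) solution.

n(NaOH) = 0.01680 × 0.05844 = 9.818 × 10^-4 mol
From the 1:2 ratio, n(H2SO4) in the aliquot = 1/2 × 9.818 × 10^-4 = 4.909 × 10^-4 mol
[H2SO4]_dilute = 4.909 × 10^-4 / 0.01000 = 0.04909 mol/L
Dilution factor = 500.0 / 4.980 = 100.4
[H2SO4]_stock = 0.04909 × 100.4 = 4.929 mol/L

4.929 mol/L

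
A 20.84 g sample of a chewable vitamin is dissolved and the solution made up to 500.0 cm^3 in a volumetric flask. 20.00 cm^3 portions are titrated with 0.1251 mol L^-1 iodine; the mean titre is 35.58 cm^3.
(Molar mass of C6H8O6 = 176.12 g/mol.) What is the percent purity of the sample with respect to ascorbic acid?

C6H8O6 + I2 → C6H6O6 + 2 HI
n(I2) per titration = 0.03558 × 0.1251 = 4.451 × 10^-3 mol
n(C6H8O6) in each aliquot = 4.451 × 10^-3 mol (1:1 ratio)
n(C6H8O6) in the whole flask = 4.451 × 10^-3 × 500.0/20.00 = 0.1113 mol
mass of C6H8O6 = 0.1113 × 176.12 = 19.60 g
% C6H8O6 = 19.60 / 20.84 × 100 = 94.04 %

94.04 %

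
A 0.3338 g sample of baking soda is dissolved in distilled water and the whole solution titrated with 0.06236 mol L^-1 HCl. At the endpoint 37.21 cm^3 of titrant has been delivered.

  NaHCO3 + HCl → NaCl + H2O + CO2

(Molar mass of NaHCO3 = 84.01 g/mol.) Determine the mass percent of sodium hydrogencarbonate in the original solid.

n(HCl) = 0.03721 L × 0.06236 mol/L = 2.320 × 10^-3 mol
n(NaHCO3) = 2.320 × 10^-3 mol (1:1 ratio)
mass of NaHCO3 = 2.320 × 10^-3 × 84.01 g/mol = 0.1949 g
% NaHCO3 = 0.1949 / 0.3338 × 100 = 58.40 %

58.40 %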